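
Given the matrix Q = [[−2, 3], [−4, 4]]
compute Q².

[[−8, 6], [−8, 4]]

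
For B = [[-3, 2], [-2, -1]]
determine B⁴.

B² = [[5, -8], [8, -3]]
B³ = [[1, 18], [-18, 19]]
B⁴ = [[-39, -16], [16, -55]]

[[-39, -16], [16, -55]]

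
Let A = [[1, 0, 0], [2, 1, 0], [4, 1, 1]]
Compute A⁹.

A = I + N where N = [[0, 0, 0], [2, 0, 0], [4, 1, 0]] is strictly lower-triangular, so N³ = 0.
(I + N)⁹ = I + 9·N + 36·N² = [[1, 0, 0], [18, 1, 0], [108, 9, 1]].

[[1, 0, 0], [18, 1, 0], [108, 9, 1]]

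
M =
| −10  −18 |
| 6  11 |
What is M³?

tr M = 1 and det M = −2, so the characteristic polynomial is λ² − (1)λ + (−2) with roots 2 and −1.
Eigenvectors give P = [[3, −2], [−2, 1]] with P⁻¹ = [[−1, −2], [−2, −3]], and M = P·diag(2, −1)·P⁻¹.
Then M³ = P·diag(8, −1)·P⁻¹ = [[24, 2], [−16, −1]] · [[−1, −2], [−2, −3]] = [[−28, −54], [18, 35]].

[[−28, −54], [18, 35]]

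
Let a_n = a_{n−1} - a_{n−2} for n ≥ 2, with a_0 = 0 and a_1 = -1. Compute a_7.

-1

With companion matrix T = [[1, -1], [1, 0]], [a_n, a_{n−1}]ᵀ = T·[a_{n−1}, a_{n−2}]ᵀ, so [a_7, a_6]ᵀ = T⁶·[a_1, a_0]ᵀ.
T⁶ = [[1, 0], [0, 1]], giving [a_7, a_6]ᵀ = [[-1], [0]].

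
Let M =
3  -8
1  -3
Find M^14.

M² = I (check: tr M = 0 and det M = -1), so M^14 = I since 14 is even.

[[1, 0], [0, 1]]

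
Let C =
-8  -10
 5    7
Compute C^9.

tr C = -1 and det C = -6, so the characteristic polynomial is λ² − (-1)λ + (-6) with roots -3 and 2.
Eigenvectors give P = [[-2, -1], [1, 1]] with P⁻¹ = [[-1, -1], [1, 2]], and C = P·diag(-3, 2)·P⁻¹.
Then C^9 = P·diag(-19683, 512)·P⁻¹ = [[39366, -512], [-19683, 512]] · [[-1, -1], [1, 2]] = [[-39878, -40390], [20195, 20707]].

[[-39878, -40390], [20195, 20707]]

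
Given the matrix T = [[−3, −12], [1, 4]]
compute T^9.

T² = T (a projection; rank 1, trace 1), so T^9 = T.

[[−3, −12], [1, 4]]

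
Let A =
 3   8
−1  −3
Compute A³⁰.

A² = I (check: tr A = 0 and det A = −1), so A³⁰ = I since 30 is even.

[[1, 0], [0, 1]]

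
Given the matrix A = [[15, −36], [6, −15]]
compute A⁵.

tr A = 0 and det A = −9, so the characteristic polynomial is λ² − (0)λ + (−9) with roots 3 and −3.
Eigenvectors give P = [[3, −2], [1, −1]] with P⁻¹ = [[1, −2], [1, −3]], and A = P·diag(3, −3)·P⁻¹.
Then A⁵ = P·diag(243, −243)·P⁻¹ = [[729, 486], [243, 243]] · [[1, −2], [1, −3]] = [[1215, −2916], [486, −1215]].

[[1215, −2916], [486, −1215]]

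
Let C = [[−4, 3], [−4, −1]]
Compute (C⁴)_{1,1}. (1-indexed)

C² = [[4, −15], [20, −11]]
C³ = [[44, 27], [−36, 71]]
C⁴ = [[−284, 105], [−140, −179]]

−284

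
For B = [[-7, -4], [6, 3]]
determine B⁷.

tr B = -4 and det B = 3, so the characteristic polynomial is λ² − (-4)λ + (3) with roots -3 and -1.
Eigenvectors give P = [[-1, -2], [1, 3]] with P⁻¹ = [[-3, -2], [1, 1]], and B = P·diag(-3, -1)·P⁻¹.
Then B⁷ = P·diag(-2187, -1)·P⁻¹ = [[2187, 2], [-2187, -3]] · [[-3, -2], [1, 1]] = [[-6559, -4372], [6558, 4371]].

[[-6559, -4372], [6558, 4371]]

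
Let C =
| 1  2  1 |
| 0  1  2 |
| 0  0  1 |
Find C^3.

C = I + N where N = [[0, 2, 1], [0, 0, 2], [0, 0, 0]] is strictly upper-triangular, so N^3 = 0.
(I + N)^3 = I + 3·N + 3·N^2 = [[1, 6, 15], [0, 1, 6], [0, 0, 1]].

[[1, 6, 15], [0, 1, 6], [0, 0, 1]]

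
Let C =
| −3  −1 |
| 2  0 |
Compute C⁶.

tr C = −3 and det C = 2, so the characteristic polynomial is λ² − (−3)λ + (2) with roots −1 and −2.
Eigenvectors give P = [[−1, −1], [2, 1]] with P⁻¹ = [[1, 1], [−2, −1]], and C = P·diag(−1, −2)·P⁻¹.
Then C⁶ = P·diag(1, 64)·P⁻¹ = [[−1, −64], [2, 64]] · [[1, 1], [−2, −1]] = [[127, 63], [−126, −62]].

[[127, 63], [−126, −62]]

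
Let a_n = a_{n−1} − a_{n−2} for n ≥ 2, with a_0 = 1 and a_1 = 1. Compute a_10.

With companion matrix A = [[1, −1], [1, 0]], [a_n, a_{n−1}]ᵀ = A·[a_{n−1}, a_{n−2}]ᵀ, so [a_10, a_9]ᵀ = A⁹·[a_1, a_0]ᵀ.
A⁹ = [[−1, 0], [0, −1]], giving [a_10, a_9]ᵀ = [[−1], [−1]].

−1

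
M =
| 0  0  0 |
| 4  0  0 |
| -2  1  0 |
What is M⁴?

[[0, 0, 0], [0, 0, 0], [0, 0, 0]]

M is strictly triangular, hence nilpotent: M³ = 0, so M⁴ = 0.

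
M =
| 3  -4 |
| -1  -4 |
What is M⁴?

[[173, 132], [33, 404]]

M² = [[13, 4], [1, 20]]
M³ = [[35, -68], [-17, -84]]
M⁴ = [[173, 132], [33, 404]]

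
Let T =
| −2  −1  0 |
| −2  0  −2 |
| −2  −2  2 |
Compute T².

[[6, 2, 2], [8, 6, −4], [4, −2, 8]]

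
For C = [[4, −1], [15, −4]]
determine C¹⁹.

C² = I (check: tr C = 0 and det C = −1), so C¹⁹ = C since 19 is odd.

[[4, −1], [15, −4]]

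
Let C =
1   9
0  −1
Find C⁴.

[[1, 0], [0, 1]]

C² = I (check: tr C = 0 and det C = −1), so C⁴ = I since 4 is even.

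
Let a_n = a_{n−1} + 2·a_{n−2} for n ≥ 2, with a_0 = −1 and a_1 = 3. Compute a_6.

With companion matrix M = [[1, 2], [1, 0]], [a_n, a_{n−1}]ᵀ = M·[a_{n−1}, a_{n−2}]ᵀ, so [a_6, a_5]ᵀ = M⁵·[a_1, a_0]ᵀ.
M⁵ = [[21, 22], [11, 10]], giving [a_6, a_5]ᵀ = [[41], [23]].

41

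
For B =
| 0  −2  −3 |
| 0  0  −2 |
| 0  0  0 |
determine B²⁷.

[[0, 0, 0], [0, 0, 0], [0, 0, 0]]

B is strictly triangular, hence nilpotent: B³ = 0, so B²⁷ = 0.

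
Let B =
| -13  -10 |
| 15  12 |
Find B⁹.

[[-60073, -40390], [60585, 40902]]

tr B = -1 and det B = -6, so the characteristic polynomial is λ² − (-1)λ + (-6) with roots -3 and 2.
Eigenvectors give P = [[-1, -2], [1, 3]] with P⁻¹ = [[-3, -2], [1, 1]], and B = P·diag(-3, 2)·P⁻¹.
Then B⁹ = P·diag(-19683, 512)·P⁻¹ = [[19683, -1024], [-19683, 1536]] · [[-3, -2], [1, 1]] = [[-60073, -40390], [60585, 40902]].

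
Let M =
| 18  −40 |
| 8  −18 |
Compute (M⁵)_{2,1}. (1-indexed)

128

tr M = 0 and det M = −4, so the characteristic polynomial is λ² − (0)λ + (−4) with roots 2 and −2.
Eigenvectors give P = [[5, 2], [2, 1]] with P⁻¹ = [[1, −2], [−2, 5]], and M = P·diag(2, −2)·P⁻¹.
Then M⁵ = P·diag(32, −32)·P⁻¹ = [[160, −64], [64, −32]] · [[1, −2], [−2, 5]] = [[288, −640], [128, −288]].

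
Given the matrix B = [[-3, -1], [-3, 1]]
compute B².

[[12, 2], [6, 4]]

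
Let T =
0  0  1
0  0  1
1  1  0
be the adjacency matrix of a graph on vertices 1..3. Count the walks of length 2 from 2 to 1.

The number of length-2 walks from vertex 2 to vertex 1 is entry (2,1) of T², where T is the adjacency matrix.
T² = [[1, 1, 0], [1, 1, 0], [0, 0, 2]]

1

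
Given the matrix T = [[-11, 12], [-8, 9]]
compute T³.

tr T = -2 and det T = -3, so the characteristic polynomial is λ² − (-2)λ + (-3) with roots -3 and 1.
Eigenvectors give P = [[3, 1], [2, 1]] with P⁻¹ = [[1, -1], [-2, 3]], and T = P·diag(-3, 1)·P⁻¹.
Then T³ = P·diag(-27, 1)·P⁻¹ = [[-81, 1], [-54, 1]] · [[1, -1], [-2, 3]] = [[-83, 84], [-56, 57]].

[[-83, 84], [-56, 57]]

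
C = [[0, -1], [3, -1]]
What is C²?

[[-3, 1], [-3, -2]]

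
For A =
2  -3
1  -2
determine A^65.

[[2, -3], [1, -2]]

A² = I (check: tr A = 0 and det A = -1), so A^65 = A since 65 is odd.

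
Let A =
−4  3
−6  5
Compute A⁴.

[[−14, 15], [−30, 31]]

tr A = 1 and det A = −2, so the characteristic polynomial is λ² − (1)λ + (−2) with roots −1 and 2.
Eigenvectors give P = [[1, −1], [1, −2]] with P⁻¹ = [[2, −1], [1, −1]], and A = P·diag(−1, 2)·P⁻¹.
Then A⁴ = P·diag(1, 16)·P⁻¹ = [[1, −16], [1, −32]] · [[2, −1], [1, −1]] = [[−14, 15], [−30, 31]].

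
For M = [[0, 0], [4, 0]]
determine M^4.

M is strictly triangular, hence nilpotent: M^2 = 0, so M^4 = 0.

[[0, 0], [0, 0]]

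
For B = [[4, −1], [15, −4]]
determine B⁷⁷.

B² = I (check: tr B = 0 and det B = −1), so B⁷⁷ = B since 77 is odd.

[[4, −1], [15, −4]]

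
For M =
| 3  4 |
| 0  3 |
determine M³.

[[27, 108], [0, 27]]

M² = [[9, 24], [0, 9]]
M³ = [[27, 108], [0, 27]]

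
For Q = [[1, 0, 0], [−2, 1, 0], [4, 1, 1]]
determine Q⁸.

[[1, 0, 0], [−16, 1, 0], [−24, 8, 1]]

Q = I + N where N = [[0, 0, 0], [−2, 0, 0], [4, 1, 0]] is strictly lower-triangular, so N³ = 0.
(I + N)⁸ = I + 8·N + 28·N² = [[1, 0, 0], [−16, 1, 0], [−24, 8, 1]].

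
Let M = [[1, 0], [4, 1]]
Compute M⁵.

[[1, 0], [20, 1]]

M = I + N where N = [[0, 0], [4, 0]] is strictly lower-triangular, so N² = 0.
(I + N)⁵ = I + 5·N = [[1, 0], [20, 1]].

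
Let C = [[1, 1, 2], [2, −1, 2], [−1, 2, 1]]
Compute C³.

[[3, 9, 16], [8, −1, 14], [−3, 9, 5]]

C² = [[1, 4, 6], [−2, 7, 4], [2, −1, 3]]
C³ = [[3, 9, 16], [8, −1, 14], [−3, 9, 5]]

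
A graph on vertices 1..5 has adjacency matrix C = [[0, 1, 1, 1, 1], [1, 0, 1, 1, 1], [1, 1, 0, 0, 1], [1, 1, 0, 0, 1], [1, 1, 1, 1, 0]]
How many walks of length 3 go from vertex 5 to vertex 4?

The number of length-3 walks from vertex 5 to vertex 4 is entry (5,4) of C^3, where C is the adjacency matrix.
C^2 = [[4, 3, 2, 2, 3], [3, 4, 2, 2, 3], [2, 2, 3, 3, 2], [2, 2, 3, 3, 2], [3, 3, 2, 2, 4]]
C^3 = [[10, 11, 10, 10, 11], [11, 10, 10, 10, 11], [10, 10, 6, 6, 10], [10, 10, 6, 6, 10], [11, 11, 10, 10, 10]]

10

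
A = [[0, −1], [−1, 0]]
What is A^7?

[[0, −1], [−1, 0]]

A² = I (check: tr A = 0 and det A = −1), so A^7 = A since 7 is odd.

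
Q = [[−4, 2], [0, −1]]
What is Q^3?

Q^2 = [[16, −10], [0, 1]]
Q^3 = [[−64, 42], [0, −1]]

[[−64, 42], [0, −1]]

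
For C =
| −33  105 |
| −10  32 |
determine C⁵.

[[−1893, 5775], [−550, 1682]]

tr C = −1 and det C = −6, so the characteristic polynomial is λ² − (−1)λ + (−6) with roots 2 and −3.
Eigenvectors give P = [[3, −7], [1, −2]] with P⁻¹ = [[−2, 7], [−1, 3]], and C = P·diag(2, −3)·P⁻¹.
Then C⁵ = P·diag(32, −243)·P⁻¹ = [[96, 1701], [32, 486]] · [[−2, 7], [−1, 3]] = [[−1893, 5775], [−550, 1682]].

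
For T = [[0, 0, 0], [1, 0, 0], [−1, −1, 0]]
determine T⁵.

T is strictly triangular, hence nilpotent: T³ = 0, so T⁵ = 0.

[[0, 0, 0], [0, 0, 0], [0, 0, 0]]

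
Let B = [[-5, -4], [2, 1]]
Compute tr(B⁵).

tr B = -4 and det B = 3, so the characteristic polynomial is λ² − (-4)λ + (3) with roots -3 and -1.
Eigenvectors give P = [[2, -1], [-1, 1]] with P⁻¹ = [[1, 1], [1, 2]], and B = P·diag(-3, -1)·P⁻¹.
Then B⁵ = P·diag(-243, -1)·P⁻¹ = [[-486, 1], [243, -1]] · [[1, 1], [1, 2]] = [[-485, -484], [242, 241]].

-244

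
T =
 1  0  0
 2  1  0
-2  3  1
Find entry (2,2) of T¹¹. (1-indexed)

T = I + N where N = [[0, 0, 0], [2, 0, 0], [-2, 3, 0]] is strictly lower-triangular, so N³ = 0.
(I + N)¹¹ = I + 11·N + 55·N² = [[1, 0, 0], [22, 1, 0], [308, 33, 1]].

1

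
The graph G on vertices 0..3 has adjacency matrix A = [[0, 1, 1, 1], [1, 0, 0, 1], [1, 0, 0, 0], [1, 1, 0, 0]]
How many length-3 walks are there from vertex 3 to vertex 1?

The number of length-3 walks from vertex 3 to vertex 1 is entry (3,1) of A³, where A is the adjacency matrix.
A² = [[3, 1, 0, 1], [1, 2, 1, 1], [0, 1, 1, 1], [1, 1, 1, 2]]
A³ = [[2, 4, 3, 4], [4, 2, 1, 3], [3, 1, 0, 1], [4, 3, 1, 2]]

3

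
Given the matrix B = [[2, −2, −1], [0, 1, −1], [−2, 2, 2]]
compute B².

[[6, −8, −2], [2, −1, −3], [−8, 10, 4]]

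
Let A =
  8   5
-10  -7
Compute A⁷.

tr A = 1 and det A = -6, so the characteristic polynomial is λ² − (1)λ + (-6) with roots -2 and 3.
Eigenvectors give P = [[-1, -1], [2, 1]] with P⁻¹ = [[1, 1], [-2, -1]], and A = P·diag(-2, 3)·P⁻¹.
Then A⁷ = P·diag(-128, 2187)·P⁻¹ = [[128, -2187], [-256, 2187]] · [[1, 1], [-2, -1]] = [[4502, 2315], [-4630, -2443]].

[[4502, 2315], [-4630, -2443]]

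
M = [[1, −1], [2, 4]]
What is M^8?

[[−6049, −6305], [12610, 12866]]

tr M = 5 and det M = 6, so the characteristic polynomial is λ² − (5)λ + (6) with roots 3 and 2.
Eigenvectors give P = [[−1, −1], [2, 1]] with P⁻¹ = [[1, 1], [−2, −1]], and M = P·diag(3, 2)·P⁻¹.
Then M^8 = P·diag(6561, 256)·P⁻¹ = [[−6561, −256], [13122, 256]] · [[1, 1], [−2, −1]] = [[−6049, −6305], [12610, 12866]].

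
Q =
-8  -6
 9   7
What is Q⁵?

tr Q = -1 and det Q = -2, so the characteristic polynomial is λ² − (-1)λ + (-2) with roots -2 and 1.
Eigenvectors give P = [[1, -2], [-1, 3]] with P⁻¹ = [[3, 2], [1, 1]], and Q = P·diag(-2, 1)·P⁻¹.
Then Q⁵ = P·diag(-32, 1)·P⁻¹ = [[-32, -2], [32, 3]] · [[3, 2], [1, 1]] = [[-98, -66], [99, 67]].

[[-98, -66], [99, 67]]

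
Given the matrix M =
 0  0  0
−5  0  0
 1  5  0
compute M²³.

M is strictly triangular, hence nilpotent: M³ = 0, so M²³ = 0.

[[0, 0, 0], [0, 0, 0], [0, 0, 0]]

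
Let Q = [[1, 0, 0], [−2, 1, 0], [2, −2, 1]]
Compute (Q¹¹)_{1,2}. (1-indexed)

Q = I + N where N = [[0, 0, 0], [−2, 0, 0], [2, −2, 0]] is strictly lower-triangular, so N³ = 0.
(I + N)¹¹ = I + 11·N + 55·N² = [[1, 0, 0], [−22, 1, 0], [242, −22, 1]].

0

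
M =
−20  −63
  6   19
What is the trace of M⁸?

257

tr M = −1 and det M = −2, so the characteristic polynomial is λ² − (−1)λ + (−2) with roots −2 and 1.
Eigenvectors give P = [[7, −3], [−2, 1]] with P⁻¹ = [[1, 3], [2, 7]], and M = P·diag(−2, 1)·P⁻¹.
Then M⁸ = P·diag(256, 1)·P⁻¹ = [[1792, −3], [−512, 1]] · [[1, 3], [2, 7]] = [[1786, 5355], [−510, −1529]].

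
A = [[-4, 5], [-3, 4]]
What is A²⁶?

A² = I (check: tr A = 0 and det A = -1), so A²⁶ = I since 26 is even.

[[1, 0], [0, 1]]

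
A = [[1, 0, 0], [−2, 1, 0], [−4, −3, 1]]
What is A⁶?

A = I + N where N = [[0, 0, 0], [−2, 0, 0], [−4, −3, 0]] is strictly lower-triangular, so N³ = 0.
(I + N)⁶ = I + 6·N + 15·N² = [[1, 0, 0], [−12, 1, 0], [66, −18, 1]].

[[1, 0, 0], [−12, 1, 0], [66, −18, 1]]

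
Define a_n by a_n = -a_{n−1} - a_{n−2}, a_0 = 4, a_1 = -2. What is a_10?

-2

With companion matrix C = [[-1, -1], [1, 0]], [a_n, a_{n−1}]ᵀ = C·[a_{n−1}, a_{n−2}]ᵀ, so [a_10, a_9]ᵀ = C⁹·[a_1, a_0]ᵀ.
C⁹ = [[1, 0], [0, 1]], giving [a_10, a_9]ᵀ = [[-2], [4]].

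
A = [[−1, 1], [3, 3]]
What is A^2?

[[4, 2], [6, 12]]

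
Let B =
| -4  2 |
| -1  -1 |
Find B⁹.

[[-38854, 38342], [-19171, 18659]]

tr B = -5 and det B = 6, so the characteristic polynomial is λ² − (-5)λ + (6) with roots -3 and -2.
Eigenvectors give P = [[2, 1], [1, 1]] with P⁻¹ = [[1, -1], [-1, 2]], and B = P·diag(-3, -2)·P⁻¹.
Then B⁹ = P·diag(-19683, -512)·P⁻¹ = [[-39366, -512], [-19683, -512]] · [[1, -1], [-1, 2]] = [[-38854, 38342], [-19171, 18659]].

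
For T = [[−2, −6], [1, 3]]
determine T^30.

[[−2, −6], [1, 3]]

T² = T (a projection; rank 1, trace 1), so T^30 = T.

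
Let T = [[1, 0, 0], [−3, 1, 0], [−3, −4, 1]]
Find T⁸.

[[1, 0, 0], [−24, 1, 0], [312, −32, 1]]

T = I + N where N = [[0, 0, 0], [−3, 0, 0], [−3, −4, 0]] is strictly lower-triangular, so N³ = 0.
(I + N)⁸ = I + 8·N + 28·N² = [[1, 0, 0], [−24, 1, 0], [312, −32, 1]].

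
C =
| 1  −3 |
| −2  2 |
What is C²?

[[7, −9], [−6, 10]]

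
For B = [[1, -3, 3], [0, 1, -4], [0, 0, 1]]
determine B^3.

[[1, -9, 45], [0, 1, -12], [0, 0, 1]]

B = I + N where N = [[0, -3, 3], [0, 0, -4], [0, 0, 0]] is strictly upper-triangular, so N^3 = 0.
(I + N)^3 = I + 3·N + 3·N^2 = [[1, -9, 45], [0, 1, -12], [0, 0, 1]].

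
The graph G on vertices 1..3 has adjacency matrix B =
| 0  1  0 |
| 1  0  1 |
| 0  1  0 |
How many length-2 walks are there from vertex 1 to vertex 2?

0

The number of length-2 walks from vertex 1 to vertex 2 is entry (1,2) of B^2, where B is the adjacency matrix.
B^2 = [[1, 0, 1], [0, 2, 0], [1, 0, 1]]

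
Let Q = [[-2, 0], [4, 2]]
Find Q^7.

[[-128, 0], [256, 128]]

tr Q = 0 and det Q = -4, so the characteristic polynomial is λ² − (0)λ + (-4) with roots 2 and -2.
Eigenvectors give P = [[0, -1], [1, 1]] with P⁻¹ = [[1, 1], [-1, 0]], and Q = P·diag(2, -2)·P⁻¹.
Then Q^7 = P·diag(128, -128)·P⁻¹ = [[0, 128], [128, -128]] · [[1, 1], [-1, 0]] = [[-128, 0], [256, 128]].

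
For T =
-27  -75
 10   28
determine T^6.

[[-3261, -9975], [1330, 4054]]

tr T = 1 and det T = -6, so the characteristic polynomial is λ² − (1)λ + (-6) with roots -2 and 3.
Eigenvectors give P = [[-3, -5], [1, 2]] with P⁻¹ = [[-2, -5], [1, 3]], and T = P·diag(-2, 3)·P⁻¹.
Then T^6 = P·diag(64, 729)·P⁻¹ = [[-192, -3645], [64, 1458]] · [[-2, -5], [1, 3]] = [[-3261, -9975], [1330, 4054]].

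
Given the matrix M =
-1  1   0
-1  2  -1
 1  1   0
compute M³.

M² = [[0, 1, -1], [-2, 2, -2], [-2, 3, -1]]
M³ = [[-2, 1, -1], [-2, 0, -2], [-2, 3, -3]]

[[-2, 1, -1], [-2, 0, -2], [-2, 3, -3]]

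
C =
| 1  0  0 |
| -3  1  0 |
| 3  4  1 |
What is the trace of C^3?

3

C = I + N where N = [[0, 0, 0], [-3, 0, 0], [3, 4, 0]] is strictly lower-triangular, so N^3 = 0.
(I + N)^3 = I + 3·N + 3·N^2 = [[1, 0, 0], [-9, 1, 0], [-27, 12, 1]].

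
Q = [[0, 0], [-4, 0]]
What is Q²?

[[0, 0], [0, 0]]

Q is strictly triangular, hence nilpotent: Q² = 0, so Q² = 0.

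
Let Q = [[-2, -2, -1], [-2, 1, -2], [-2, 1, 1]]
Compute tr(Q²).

14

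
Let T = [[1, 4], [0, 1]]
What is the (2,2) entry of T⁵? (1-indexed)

1

T = I + N where N = [[0, 4], [0, 0]] is strictly upper-triangular, so N² = 0.
(I + N)⁵ = I + 5·N = [[1, 20], [0, 1]].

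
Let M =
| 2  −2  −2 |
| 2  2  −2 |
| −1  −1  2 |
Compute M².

[[2, −6, −4], [10, 2, −12], [−6, −2, 8]]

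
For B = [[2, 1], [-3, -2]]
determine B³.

[[2, 1], [-3, -2]]

B² = I (check: tr B = 0 and det B = -1), so B³ = B since 3 is odd.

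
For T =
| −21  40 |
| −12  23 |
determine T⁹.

tr T = 2 and det T = −3, so the characteristic polynomial is λ² − (2)λ + (−3) with roots 3 and −1.
Eigenvectors give P = [[−5, −2], [−3, −1]] with P⁻¹ = [[1, −2], [−3, 5]], and T = P·diag(3, −1)·P⁻¹.
Then T⁹ = P·diag(19683, −1)·P⁻¹ = [[−98415, 2], [−59049, 1]] · [[1, −2], [−3, 5]] = [[−98421, 196840], [−59052, 118103]].

[[−98421, 196840], [−59052, 118103]]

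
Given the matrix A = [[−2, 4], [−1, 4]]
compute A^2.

[[0, 8], [−2, 12]]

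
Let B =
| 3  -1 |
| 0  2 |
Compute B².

[[9, -5], [0, 4]]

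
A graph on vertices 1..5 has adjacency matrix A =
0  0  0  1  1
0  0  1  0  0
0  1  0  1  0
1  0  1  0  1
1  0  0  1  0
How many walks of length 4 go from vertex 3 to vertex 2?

The number of length-4 walks from vertex 3 to vertex 2 is entry (3,2) of A^4, where A is the adjacency matrix.
A^2 = [[2, 0, 1, 1, 1], [0, 1, 0, 1, 0], [1, 0, 2, 0, 1], [1, 1, 0, 3, 1], [1, 0, 1, 1, 2]]
A^3 = [[2, 1, 1, 4, 3], [1, 0, 2, 0, 1], [1, 2, 0, 4, 1], [4, 0, 4, 2, 4], [3, 1, 1, 4, 2]]
A^4 = [[7, 1, 5, 6, 6], [1, 2, 0, 4, 1], [5, 0, 6, 2, 5], [6, 4, 2, 12, 6], [6, 1, 5, 6, 7]]

0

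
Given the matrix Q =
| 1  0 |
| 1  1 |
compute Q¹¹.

Q = I + N where N = [[0, 0], [1, 0]] is strictly lower-triangular, so N² = 0.
(I + N)¹¹ = I + 11·N = [[1, 0], [11, 1]].

[[1, 0], [11, 1]]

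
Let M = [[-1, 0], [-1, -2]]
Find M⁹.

tr M = -3 and det M = 2, so the characteristic polynomial is λ² − (-3)λ + (2) with roots -2 and -1.
Eigenvectors give P = [[0, -1], [-1, 1]] with P⁻¹ = [[-1, -1], [-1, 0]], and M = P·diag(-2, -1)·P⁻¹.
Then M⁹ = P·diag(-512, -1)·P⁻¹ = [[0, 1], [512, -1]] · [[-1, -1], [-1, 0]] = [[-1, 0], [-511, -512]].

[[-1, 0], [-511, -512]]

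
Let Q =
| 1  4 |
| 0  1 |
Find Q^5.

Q = I + N where N = [[0, 4], [0, 0]] is strictly upper-triangular, so N^2 = 0.
(I + N)^5 = I + 5·N = [[1, 20], [0, 1]].

[[1, 20], [0, 1]]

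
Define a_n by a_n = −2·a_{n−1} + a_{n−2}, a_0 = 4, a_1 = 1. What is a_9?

−647

With companion matrix M = [[−2, 1], [1, 0]], [a_n, a_{n−1}]ᵀ = M·[a_{n−1}, a_{n−2}]ᵀ, so [a_9, a_8]ᵀ = M⁸·[a_1, a_0]ᵀ.
M⁸ = [[985, −408], [−408, 169]], giving [a_9, a_8]ᵀ = [[−647], [268]].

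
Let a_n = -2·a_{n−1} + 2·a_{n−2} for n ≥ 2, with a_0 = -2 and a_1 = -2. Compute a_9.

With companion matrix C = [[-2, 2], [1, 0]], [a_n, a_{n−1}]ᵀ = C·[a_{n−1}, a_{n−2}]ᵀ, so [a_9, a_8]ᵀ = C⁸·[a_1, a_0]ᵀ.
C⁸ = [[2448, -1792], [-896, 656]], giving [a_9, a_8]ᵀ = [[-1312], [480]].

-1312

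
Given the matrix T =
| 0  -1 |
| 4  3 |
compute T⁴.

T² = [[-4, -3], [12, 5]]
T³ = [[-12, -5], [20, 3]]
T⁴ = [[-20, -3], [12, -11]]

[[-20, -3], [12, -11]]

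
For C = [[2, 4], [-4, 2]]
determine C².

[[-12, 16], [-16, -12]]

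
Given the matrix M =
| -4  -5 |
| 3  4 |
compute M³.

M² = I (check: tr M = 0 and det M = -1), so M³ = M since 3 is odd.

[[-4, -5], [3, 4]]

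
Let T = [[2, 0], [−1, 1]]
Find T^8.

tr T = 3 and det T = 2, so the characteristic polynomial is λ² − (3)λ + (2) with roots 1 and 2.
Eigenvectors give P = [[0, 1], [−1, −1]] with P⁻¹ = [[−1, −1], [1, 0]], and T = P·diag(1, 2)·P⁻¹.
Then T^8 = P·diag(1, 256)·P⁻¹ = [[0, 256], [−1, −256]] · [[−1, −1], [1, 0]] = [[256, 0], [−255, 1]].

[[256, 0], [−255, 1]]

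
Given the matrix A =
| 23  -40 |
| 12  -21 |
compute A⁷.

[[13127, -21880], [6564, -10941]]

tr A = 2 and det A = -3, so the characteristic polynomial is λ² − (2)λ + (-3) with roots -1 and 3.
Eigenvectors give P = [[-5, -2], [-3, -1]] with P⁻¹ = [[1, -2], [-3, 5]], and A = P·diag(-1, 3)·P⁻¹.
Then A⁷ = P·diag(-1, 2187)·P⁻¹ = [[5, -4374], [3, -2187]] · [[1, -2], [-3, 5]] = [[13127, -21880], [6564, -10941]].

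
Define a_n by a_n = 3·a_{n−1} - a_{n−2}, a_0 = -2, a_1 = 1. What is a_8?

1741

With companion matrix A = [[3, -1], [1, 0]], [a_n, a_{n−1}]ᵀ = A·[a_{n−1}, a_{n−2}]ᵀ, so [a_8, a_7]ᵀ = A^7·[a_1, a_0]ᵀ.
A^7 = [[987, -377], [377, -144]], giving [a_8, a_7]ᵀ = [[1741], [665]].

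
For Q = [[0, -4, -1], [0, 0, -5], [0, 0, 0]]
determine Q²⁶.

Q is strictly triangular, hence nilpotent: Q³ = 0, so Q²⁶ = 0.

[[0, 0, 0], [0, 0, 0], [0, 0, 0]]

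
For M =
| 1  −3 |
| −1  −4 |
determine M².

[[4, 9], [3, 19]]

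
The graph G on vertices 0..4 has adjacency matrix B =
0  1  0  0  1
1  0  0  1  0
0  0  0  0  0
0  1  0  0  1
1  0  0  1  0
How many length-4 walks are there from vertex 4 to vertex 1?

The number of length-4 walks from vertex 4 to vertex 1 is entry (4,1) of B^4, where B is the adjacency matrix.
B^2 = [[2, 0, 0, 2, 0], [0, 2, 0, 0, 2], [0, 0, 0, 0, 0], [2, 0, 0, 2, 0], [0, 2, 0, 0, 2]]
B^3 = [[0, 4, 0, 0, 4], [4, 0, 0, 4, 0], [0, 0, 0, 0, 0], [0, 4, 0, 0, 4], [4, 0, 0, 4, 0]]
B^4 = [[8, 0, 0, 8, 0], [0, 8, 0, 0, 8], [0, 0, 0, 0, 0], [8, 0, 0, 8, 0], [0, 8, 0, 0, 8]]

8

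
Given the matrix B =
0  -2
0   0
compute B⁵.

B is strictly triangular, hence nilpotent: B² = 0, so B⁵ = 0.

[[0, 0], [0, 0]]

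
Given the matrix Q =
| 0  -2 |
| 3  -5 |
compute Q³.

[[30, -38], [57, -65]]

tr Q = -5 and det Q = 6, so the characteristic polynomial is λ² − (-5)λ + (6) with roots -2 and -3.
Eigenvectors give P = [[1, -2], [1, -3]] with P⁻¹ = [[3, -2], [1, -1]], and Q = P·diag(-2, -3)·P⁻¹.
Then Q³ = P·diag(-8, -27)·P⁻¹ = [[-8, 54], [-8, 81]] · [[3, -2], [1, -1]] = [[30, -38], [57, -65]].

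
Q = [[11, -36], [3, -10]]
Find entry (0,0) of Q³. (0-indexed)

35

tr Q = 1 and det Q = -2, so the characteristic polynomial is λ² − (1)λ + (-2) with roots 2 and -1.
Eigenvectors give P = [[4, 3], [1, 1]] with P⁻¹ = [[1, -3], [-1, 4]], and Q = P·diag(2, -1)·P⁻¹.
Then Q³ = P·diag(8, -1)·P⁻¹ = [[32, -3], [8, -1]] · [[1, -3], [-1, 4]] = [[35, -108], [9, -28]].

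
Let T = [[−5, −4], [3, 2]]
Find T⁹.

[[−2045, −2044], [1533, 1532]]

tr T = −3 and det T = 2, so the characteristic polynomial is λ² − (−3)λ + (2) with roots −1 and −2.
Eigenvectors give P = [[−1, 4], [1, −3]] with P⁻¹ = [[3, 4], [1, 1]], and T = P·diag(−1, −2)·P⁻¹.
Then T⁹ = P·diag(−1, −512)·P⁻¹ = [[1, −2048], [−1, 1536]] · [[3, 4], [1, 1]] = [[−2045, −2044], [1533, 1532]].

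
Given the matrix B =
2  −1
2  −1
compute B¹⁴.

B² = B (a projection; rank 1, trace 1), so B¹⁴ = B.

[[2, −1], [2, −1]]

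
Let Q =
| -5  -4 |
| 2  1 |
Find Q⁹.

[[-39365, -39364], [19682, 19681]]

tr Q = -4 and det Q = 3, so the characteristic polynomial is λ² − (-4)λ + (3) with roots -1 and -3.
Eigenvectors give P = [[-1, -2], [1, 1]] with P⁻¹ = [[1, 2], [-1, -1]], and Q = P·diag(-1, -3)·P⁻¹.
Then Q⁹ = P·diag(-1, -19683)·P⁻¹ = [[1, 39366], [-1, -19683]] · [[1, 2], [-1, -1]] = [[-39365, -39364], [19682, 19681]].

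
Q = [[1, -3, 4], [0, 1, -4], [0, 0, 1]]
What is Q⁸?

[[1, -24, 368], [0, 1, -32], [0, 0, 1]]

Q = I + N where N = [[0, -3, 4], [0, 0, -4], [0, 0, 0]] is strictly upper-triangular, so N³ = 0.
(I + N)⁸ = I + 8·N + 28·N² = [[1, -24, 368], [0, 1, -32], [0, 0, 1]].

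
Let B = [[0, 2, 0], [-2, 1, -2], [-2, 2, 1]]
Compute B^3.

B^2 = [[-4, 2, -4], [2, -7, -4], [-6, 0, -3]]
B^3 = [[4, -14, -8], [22, -11, 10], [6, -18, -3]]

[[4, -14, -8], [22, -11, 10], [6, -18, -3]]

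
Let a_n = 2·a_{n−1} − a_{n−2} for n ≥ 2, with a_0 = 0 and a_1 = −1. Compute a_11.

With companion matrix B = [[2, −1], [1, 0]], [a_n, a_{n−1}]ᵀ = B·[a_{n−1}, a_{n−2}]ᵀ, so [a_11, a_10]ᵀ = B¹⁰·[a_1, a_0]ᵀ.
B¹⁰ = [[11, −10], [10, −9]], giving [a_11, a_10]ᵀ = [[−11], [−10]].

−11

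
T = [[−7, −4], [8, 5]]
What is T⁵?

tr T = −2 and det T = −3, so the characteristic polynomial is λ² − (−2)λ + (−3) with roots 1 and −3.
Eigenvectors give P = [[−1, 1], [2, −1]] with P⁻¹ = [[1, 1], [2, 1]], and T = P·diag(1, −3)·P⁻¹.
Then T⁵ = P·diag(1, −243)·P⁻¹ = [[−1, −243], [2, 243]] · [[1, 1], [2, 1]] = [[−487, −244], [488, 245]].

[[−487, −244], [488, 245]]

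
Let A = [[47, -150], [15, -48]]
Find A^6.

[[-5921, 19950], [-1995, 6714]]

tr A = -1 and det A = -6, so the characteristic polynomial is λ² − (-1)λ + (-6) with roots 2 and -3.
Eigenvectors give P = [[-10, 3], [-3, 1]] with P⁻¹ = [[-1, 3], [-3, 10]], and A = P·diag(2, -3)·P⁻¹.
Then A^6 = P·diag(64, 729)·P⁻¹ = [[-640, 2187], [-192, 729]] · [[-1, 3], [-3, 10]] = [[-5921, 19950], [-1995, 6714]].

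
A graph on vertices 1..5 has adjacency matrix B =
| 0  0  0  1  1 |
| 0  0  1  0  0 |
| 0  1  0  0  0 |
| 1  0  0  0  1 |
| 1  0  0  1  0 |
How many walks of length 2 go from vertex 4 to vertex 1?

The number of length-2 walks from vertex 4 to vertex 1 is entry (4,1) of B², where B is the adjacency matrix.
B² = [[2, 0, 0, 1, 1], [0, 1, 0, 0, 0], [0, 0, 1, 0, 0], [1, 0, 0, 2, 1], [1, 0, 0, 1, 2]]

1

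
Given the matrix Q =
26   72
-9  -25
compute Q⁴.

[[136, 360], [-45, -119]]

tr Q = 1 and det Q = -2, so the characteristic polynomial is λ² − (1)λ + (-2) with roots 2 and -1.
Eigenvectors give P = [[-3, 8], [1, -3]] with P⁻¹ = [[-3, -8], [-1, -3]], and Q = P·diag(2, -1)·P⁻¹.
Then Q⁴ = P·diag(16, 1)·P⁻¹ = [[-48, 8], [16, -3]] · [[-3, -8], [-1, -3]] = [[136, 360], [-45, -119]].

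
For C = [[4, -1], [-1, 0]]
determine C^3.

C^2 = [[17, -4], [-4, 1]]
C^3 = [[72, -17], [-17, 4]]

[[72, -17], [-17, 4]]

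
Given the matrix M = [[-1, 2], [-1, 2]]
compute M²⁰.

M² = M (a projection; rank 1, trace 1), so M²⁰ = M.

[[-1, 2], [-1, 2]]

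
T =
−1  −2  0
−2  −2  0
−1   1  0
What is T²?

[[5, 6, 0], [6, 8, 0], [−1, 0, 0]]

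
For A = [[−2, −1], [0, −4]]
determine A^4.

A^2 = [[4, 6], [0, 16]]
A^3 = [[−8, −28], [0, −64]]
A^4 = [[16, 120], [0, 256]]

[[16, 120], [0, 256]]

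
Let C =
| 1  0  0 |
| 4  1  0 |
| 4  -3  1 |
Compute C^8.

C = I + N where N = [[0, 0, 0], [4, 0, 0], [4, -3, 0]] is strictly lower-triangular, so N^3 = 0.
(I + N)^8 = I + 8·N + 28·N^2 = [[1, 0, 0], [32, 1, 0], [-304, -24, 1]].

[[1, 0, 0], [32, 1, 0], [-304, -24, 1]]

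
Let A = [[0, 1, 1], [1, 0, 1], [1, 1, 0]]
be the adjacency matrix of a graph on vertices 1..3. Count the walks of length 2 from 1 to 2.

The number of length-2 walks from vertex 1 to vertex 2 is entry (1,2) of A², where A is the adjacency matrix.
A² = [[2, 1, 1], [1, 2, 1], [1, 1, 2]]

1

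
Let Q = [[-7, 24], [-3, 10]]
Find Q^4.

[[-119, 360], [-45, 136]]

tr Q = 3 and det Q = 2, so the characteristic polynomial is λ² − (3)λ + (2) with roots 2 and 1.
Eigenvectors give P = [[-8, 3], [-3, 1]] with P⁻¹ = [[1, -3], [3, -8]], and Q = P·diag(2, 1)·P⁻¹.
Then Q^4 = P·diag(16, 1)·P⁻¹ = [[-128, 3], [-48, 1]] · [[1, -3], [3, -8]] = [[-119, 360], [-45, 136]].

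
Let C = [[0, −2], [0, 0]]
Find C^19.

[[0, 0], [0, 0]]

C is strictly triangular, hence nilpotent: C^2 = 0, so C^19 = 0.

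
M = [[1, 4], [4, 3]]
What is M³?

M² = [[17, 16], [16, 25]]
M³ = [[81, 116], [116, 139]]

[[81, 116], [116, 139]]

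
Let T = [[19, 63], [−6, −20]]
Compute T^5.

tr T = −1 and det T = −2, so the characteristic polynomial is λ² − (−1)λ + (−2) with roots 1 and −2.
Eigenvectors give P = [[7, −3], [−2, 1]] with P⁻¹ = [[1, 3], [2, 7]], and T = P·diag(1, −2)·P⁻¹.
Then T^5 = P·diag(1, −32)·P⁻¹ = [[7, 96], [−2, −32]] · [[1, 3], [2, 7]] = [[199, 693], [−66, −230]].

[[199, 693], [−66, −230]]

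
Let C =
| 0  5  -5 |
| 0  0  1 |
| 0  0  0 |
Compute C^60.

C is strictly triangular, hence nilpotent: C^3 = 0, so C^60 = 0.

[[0, 0, 0], [0, 0, 0], [0, 0, 0]]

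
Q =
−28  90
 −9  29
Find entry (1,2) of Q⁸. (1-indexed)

tr Q = 1 and det Q = −2, so the characteristic polynomial is λ² − (1)λ + (−2) with roots −1 and 2.
Eigenvectors give P = [[10, 3], [3, 1]] with P⁻¹ = [[1, −3], [−3, 10]], and Q = P·diag(−1, 2)·P⁻¹.
Then Q⁸ = P·diag(1, 256)·P⁻¹ = [[10, 768], [3, 256]] · [[1, −3], [−3, 10]] = [[−2294, 7650], [−765, 2551]].

7650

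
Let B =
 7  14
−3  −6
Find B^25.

B² = B (a projection; rank 1, trace 1), so B^25 = B.

[[7, 14], [−3, −6]]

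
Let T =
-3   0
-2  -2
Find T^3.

[[-27, 0], [-38, -8]]

T^2 = [[9, 0], [10, 4]]
T^3 = [[-27, 0], [-38, -8]]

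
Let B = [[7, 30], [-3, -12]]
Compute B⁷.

[[18403, 61770], [-6177, -20718]]

tr B = -5 and det B = 6, so the characteristic polynomial is λ² − (-5)λ + (6) with roots -3 and -2.
Eigenvectors give P = [[3, -10], [-1, 3]] with P⁻¹ = [[-3, -10], [-1, -3]], and B = P·diag(-3, -2)·P⁻¹.
Then B⁷ = P·diag(-2187, -128)·P⁻¹ = [[-6561, 1280], [2187, -384]] · [[-3, -10], [-1, -3]] = [[18403, 61770], [-6177, -20718]].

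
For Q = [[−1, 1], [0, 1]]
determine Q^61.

Q² = I (check: tr Q = 0 and det Q = −1), so Q^61 = Q since 61 is odd.

[[−1, 1], [0, 1]]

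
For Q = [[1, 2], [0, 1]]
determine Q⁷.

[[1, 14], [0, 1]]

Q = I + N where N = [[0, 2], [0, 0]] is strictly upper-triangular, so N² = 0.
(I + N)⁷ = I + 7·N = [[1, 14], [0, 1]].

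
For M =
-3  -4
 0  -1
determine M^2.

[[9, 16], [0, 1]]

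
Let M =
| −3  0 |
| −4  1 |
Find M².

[[9, 0], [8, 1]]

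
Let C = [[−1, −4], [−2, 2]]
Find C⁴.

C² = [[9, −4], [−2, 12]]
C³ = [[−1, −44], [−22, 32]]
C⁴ = [[89, −84], [−42, 152]]

[[89, −84], [−42, 152]]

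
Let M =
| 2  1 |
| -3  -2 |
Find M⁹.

[[2, 1], [-3, -2]]

M² = I (check: tr M = 0 and det M = -1), so M⁹ = M since 9 is odd.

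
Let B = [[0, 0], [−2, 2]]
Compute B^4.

[[0, 0], [−16, 16]]

B^2 = [[0, 0], [−4, 4]]
B^3 = [[0, 0], [−8, 8]]
B^4 = [[0, 0], [−16, 16]]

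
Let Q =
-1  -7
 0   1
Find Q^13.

[[-1, -7], [0, 1]]

Q² = I (check: tr Q = 0 and det Q = -1), so Q^13 = Q since 13 is odd.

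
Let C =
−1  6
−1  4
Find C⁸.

tr C = 3 and det C = 2, so the characteristic polynomial is λ² − (3)λ + (2) with roots 2 and 1.
Eigenvectors give P = [[2, 3], [1, 1]] with P⁻¹ = [[−1, 3], [1, −2]], and C = P·diag(2, 1)·P⁻¹.
Then C⁸ = P·diag(256, 1)·P⁻¹ = [[512, 3], [256, 1]] · [[−1, 3], [1, −2]] = [[−509, 1530], [−255, 766]].

[[−509, 1530], [−255, 766]]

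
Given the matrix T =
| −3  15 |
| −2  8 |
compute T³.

tr T = 5 and det T = 6, so the characteristic polynomial is λ² − (5)λ + (6) with roots 2 and 3.
Eigenvectors give P = [[−3, −5], [−1, −2]] with P⁻¹ = [[−2, 5], [1, −3]], and T = P·diag(2, 3)·P⁻¹.
Then T³ = P·diag(8, 27)·P⁻¹ = [[−24, −135], [−8, −54]] · [[−2, 5], [1, −3]] = [[−87, 285], [−38, 122]].

[[−87, 285], [−38, 122]]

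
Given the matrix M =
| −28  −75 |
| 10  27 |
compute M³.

tr M = −1 and det M = −6, so the characteristic polynomial is λ² − (−1)λ + (−6) with roots −3 and 2.
Eigenvectors give P = [[3, 5], [−1, −2]] with P⁻¹ = [[2, 5], [−1, −3]], and M = P·diag(−3, 2)·P⁻¹.
Then M³ = P·diag(−27, 8)·P⁻¹ = [[−81, 40], [27, −16]] · [[2, 5], [−1, −3]] = [[−202, −525], [70, 183]].

[[−202, −525], [70, 183]]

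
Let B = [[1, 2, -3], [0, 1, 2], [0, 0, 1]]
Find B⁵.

[[1, 10, 25], [0, 1, 10], [0, 0, 1]]

B = I + N where N = [[0, 2, -3], [0, 0, 2], [0, 0, 0]] is strictly upper-triangular, so N³ = 0.
(I + N)⁵ = I + 5·N + 10·N² = [[1, 10, 25], [0, 1, 10], [0, 0, 1]].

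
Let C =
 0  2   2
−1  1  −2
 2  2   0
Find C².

[[2, 6, −4], [−5, −5, −4], [−2, 6, 0]]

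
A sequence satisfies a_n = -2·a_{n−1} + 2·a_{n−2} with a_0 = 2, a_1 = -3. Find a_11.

-81568

With companion matrix C = [[-2, 2], [1, 0]], [a_n, a_{n−1}]ᵀ = C·[a_{n−1}, a_{n−2}]ᵀ, so [a_11, a_10]ᵀ = C^10·[a_1, a_0]ᵀ.
C^10 = [[18272, -13376], [-6688, 4896]], giving [a_11, a_10]ᵀ = [[-81568], [29856]].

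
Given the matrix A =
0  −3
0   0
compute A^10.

A is strictly triangular, hence nilpotent: A^2 = 0, so A^10 = 0.

[[0, 0], [0, 0]]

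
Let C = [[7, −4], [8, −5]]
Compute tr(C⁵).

242

tr C = 2 and det C = −3, so the characteristic polynomial is λ² − (2)λ + (−3) with roots 3 and −1.
Eigenvectors give P = [[1, 1], [1, 2]] with P⁻¹ = [[2, −1], [−1, 1]], and C = P·diag(3, −1)·P⁻¹.
Then C⁵ = P·diag(243, −1)·P⁻¹ = [[243, −1], [243, −2]] · [[2, −1], [−1, 1]] = [[487, −244], [488, −245]].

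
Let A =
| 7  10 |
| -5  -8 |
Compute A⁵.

[[307, 550], [-275, -518]]

tr A = -1 and det A = -6, so the characteristic polynomial is λ² − (-1)λ + (-6) with roots -3 and 2.
Eigenvectors give P = [[-1, -2], [1, 1]] with P⁻¹ = [[1, 2], [-1, -1]], and A = P·diag(-3, 2)·P⁻¹.
Then A⁵ = P·diag(-243, 32)·P⁻¹ = [[243, -64], [-243, 32]] · [[1, 2], [-1, -1]] = [[307, 550], [-275, -518]].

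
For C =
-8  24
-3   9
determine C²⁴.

C² = C (a projection; rank 1, trace 1), so C²⁴ = C.

[[-8, 24], [-3, 9]]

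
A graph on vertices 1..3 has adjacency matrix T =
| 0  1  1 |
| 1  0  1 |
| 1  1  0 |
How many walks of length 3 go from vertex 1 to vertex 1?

The number of length-3 walks from vertex 1 to vertex 1 is entry (1,1) of T³, where T is the adjacency matrix.
T² = [[2, 1, 1], [1, 2, 1], [1, 1, 2]]
T³ = [[2, 3, 3], [3, 2, 3], [3, 3, 2]]

2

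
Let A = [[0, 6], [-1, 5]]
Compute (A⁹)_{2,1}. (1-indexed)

-19171

tr A = 5 and det A = 6, so the characteristic polynomial is λ² − (5)λ + (6) with roots 2 and 3.
Eigenvectors give P = [[3, 2], [1, 1]] with P⁻¹ = [[1, -2], [-1, 3]], and A = P·diag(2, 3)·P⁻¹.
Then A⁹ = P·diag(512, 19683)·P⁻¹ = [[1536, 39366], [512, 19683]] · [[1, -2], [-1, 3]] = [[-37830, 115026], [-19171, 58025]].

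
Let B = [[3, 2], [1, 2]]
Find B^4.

[[171, 170], [85, 86]]

B^2 = [[11, 10], [5, 6]]
B^3 = [[43, 42], [21, 22]]
B^4 = [[171, 170], [85, 86]]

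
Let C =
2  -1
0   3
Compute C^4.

C^2 = [[4, -5], [0, 9]]
C^3 = [[8, -19], [0, 27]]
C^4 = [[16, -65], [0, 81]]

[[16, -65], [0, 81]]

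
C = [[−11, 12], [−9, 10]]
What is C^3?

[[−35, 36], [−27, 28]]

tr C = −1 and det C = −2, so the characteristic polynomial is λ² − (−1)λ + (−2) with roots −2 and 1.
Eigenvectors give P = [[4, 1], [3, 1]] with P⁻¹ = [[1, −1], [−3, 4]], and C = P·diag(−2, 1)·P⁻¹.
Then C^3 = P·diag(−8, 1)·P⁻¹ = [[−32, 1], [−24, 1]] · [[1, −1], [−3, 4]] = [[−35, 36], [−27, 28]].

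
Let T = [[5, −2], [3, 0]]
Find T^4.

[[211, −130], [195, −114]]

tr T = 5 and det T = 6, so the characteristic polynomial is λ² − (5)λ + (6) with roots 2 and 3.
Eigenvectors give P = [[−2, 1], [−3, 1]] with P⁻¹ = [[1, −1], [3, −2]], and T = P·diag(2, 3)·P⁻¹.
Then T^4 = P·diag(16, 81)·P⁻¹ = [[−32, 81], [−48, 81]] · [[1, −1], [3, −2]] = [[211, −130], [195, −114]].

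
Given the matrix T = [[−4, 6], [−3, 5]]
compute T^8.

tr T = 1 and det T = −2, so the characteristic polynomial is λ² − (1)λ + (−2) with roots 2 and −1.
Eigenvectors give P = [[−1, 2], [−1, 1]] with P⁻¹ = [[1, −2], [1, −1]], and T = P·diag(2, −1)·P⁻¹.
Then T^8 = P·diag(256, 1)·P⁻¹ = [[−256, 2], [−256, 1]] · [[1, −2], [1, −1]] = [[−254, 510], [−255, 511]].

[[−254, 510], [−255, 511]]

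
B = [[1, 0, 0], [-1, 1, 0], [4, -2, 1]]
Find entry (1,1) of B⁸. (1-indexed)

1

B = I + N where N = [[0, 0, 0], [-1, 0, 0], [4, -2, 0]] is strictly lower-triangular, so N³ = 0.
(I + N)⁸ = I + 8·N + 28·N² = [[1, 0, 0], [-8, 1, 0], [88, -16, 1]].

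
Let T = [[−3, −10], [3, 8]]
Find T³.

[[−87, −190], [57, 122]]

tr T = 5 and det T = 6, so the characteristic polynomial is λ² − (5)λ + (6) with roots 2 and 3.
Eigenvectors give P = [[−2, −5], [1, 3]] with P⁻¹ = [[−3, −5], [1, 2]], and T = P·diag(2, 3)·P⁻¹.
Then T³ = P·diag(8, 27)·P⁻¹ = [[−16, −135], [8, 81]] · [[−3, −5], [1, 2]] = [[−87, −190], [57, 122]].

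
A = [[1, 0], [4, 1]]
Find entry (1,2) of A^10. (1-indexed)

0

A = I + N where N = [[0, 0], [4, 0]] is strictly lower-triangular, so N^2 = 0.
(I + N)^10 = I + 10·N = [[1, 0], [40, 1]].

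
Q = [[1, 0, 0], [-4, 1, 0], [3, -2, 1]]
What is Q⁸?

[[1, 0, 0], [-32, 1, 0], [248, -16, 1]]

Q = I + N where N = [[0, 0, 0], [-4, 0, 0], [3, -2, 0]] is strictly lower-triangular, so N³ = 0.
(I + N)⁸ = I + 8·N + 28·N² = [[1, 0, 0], [-32, 1, 0], [248, -16, 1]].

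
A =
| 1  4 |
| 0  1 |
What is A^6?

[[1, 24], [0, 1]]

A = I + N where N = [[0, 4], [0, 0]] is strictly upper-triangular, so N^2 = 0.
(I + N)^6 = I + 6·N = [[1, 24], [0, 1]].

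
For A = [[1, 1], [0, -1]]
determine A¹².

A² = I (check: tr A = 0 and det A = -1), so A¹² = I since 12 is even.

[[1, 0], [0, 1]]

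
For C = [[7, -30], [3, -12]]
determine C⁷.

tr C = -5 and det C = 6, so the characteristic polynomial is λ² − (-5)λ + (6) with roots -3 and -2.
Eigenvectors give P = [[-3, -10], [-1, -3]] with P⁻¹ = [[3, -10], [-1, 3]], and C = P·diag(-3, -2)·P⁻¹.
Then C⁷ = P·diag(-2187, -128)·P⁻¹ = [[6561, 1280], [2187, 384]] · [[3, -10], [-1, 3]] = [[18403, -61770], [6177, -20718]].

[[18403, -61770], [6177, -20718]]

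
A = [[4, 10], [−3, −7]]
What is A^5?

[[154, 310], [−93, −187]]

tr A = −3 and det A = 2, so the characteristic polynomial is λ² − (−3)λ + (2) with roots −2 and −1.
Eigenvectors give P = [[5, −2], [−3, 1]] with P⁻¹ = [[−1, −2], [−3, −5]], and A = P·diag(−2, −1)·P⁻¹.
Then A^5 = P·diag(−32, −1)·P⁻¹ = [[−160, 2], [96, −1]] · [[−1, −2], [−3, −5]] = [[154, 310], [−93, −187]].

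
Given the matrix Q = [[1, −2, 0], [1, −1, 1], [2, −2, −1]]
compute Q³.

[[−5, 6, 2], [−5, 3, −1], [−4, 6, 1]]

Q² = [[−1, 0, −2], [2, −3, −2], [−2, 0, −1]]
Q³ = [[−5, 6, 2], [−5, 3, −1], [−4, 6, 1]]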